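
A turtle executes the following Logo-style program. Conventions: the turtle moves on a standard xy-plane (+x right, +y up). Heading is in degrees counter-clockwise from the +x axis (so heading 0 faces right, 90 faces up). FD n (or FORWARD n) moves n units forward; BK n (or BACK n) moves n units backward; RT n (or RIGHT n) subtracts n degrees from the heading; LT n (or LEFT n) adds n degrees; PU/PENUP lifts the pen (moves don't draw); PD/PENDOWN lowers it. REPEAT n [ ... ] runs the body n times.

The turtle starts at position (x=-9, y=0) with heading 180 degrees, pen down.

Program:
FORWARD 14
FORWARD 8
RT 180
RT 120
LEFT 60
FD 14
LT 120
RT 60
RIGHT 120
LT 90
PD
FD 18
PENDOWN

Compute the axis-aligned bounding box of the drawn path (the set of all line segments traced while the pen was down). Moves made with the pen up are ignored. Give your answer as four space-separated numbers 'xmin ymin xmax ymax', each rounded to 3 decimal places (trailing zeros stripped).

Executing turtle program step by step:
Start: pos=(-9,0), heading=180, pen down
FD 14: (-9,0) -> (-23,0) [heading=180, draw]
FD 8: (-23,0) -> (-31,0) [heading=180, draw]
RT 180: heading 180 -> 0
RT 120: heading 0 -> 240
LT 60: heading 240 -> 300
FD 14: (-31,0) -> (-24,-12.124) [heading=300, draw]
LT 120: heading 300 -> 60
RT 60: heading 60 -> 0
RT 120: heading 0 -> 240
LT 90: heading 240 -> 330
PD: pen down
FD 18: (-24,-12.124) -> (-8.412,-21.124) [heading=330, draw]
PD: pen down
Final: pos=(-8.412,-21.124), heading=330, 4 segment(s) drawn

Segment endpoints: x in {-31, -24, -23, -9, -8.412}, y in {-21.124, -12.124, 0, 0, 0}
xmin=-31, ymin=-21.124, xmax=-8.412, ymax=0

Answer: -31 -21.124 -8.412 0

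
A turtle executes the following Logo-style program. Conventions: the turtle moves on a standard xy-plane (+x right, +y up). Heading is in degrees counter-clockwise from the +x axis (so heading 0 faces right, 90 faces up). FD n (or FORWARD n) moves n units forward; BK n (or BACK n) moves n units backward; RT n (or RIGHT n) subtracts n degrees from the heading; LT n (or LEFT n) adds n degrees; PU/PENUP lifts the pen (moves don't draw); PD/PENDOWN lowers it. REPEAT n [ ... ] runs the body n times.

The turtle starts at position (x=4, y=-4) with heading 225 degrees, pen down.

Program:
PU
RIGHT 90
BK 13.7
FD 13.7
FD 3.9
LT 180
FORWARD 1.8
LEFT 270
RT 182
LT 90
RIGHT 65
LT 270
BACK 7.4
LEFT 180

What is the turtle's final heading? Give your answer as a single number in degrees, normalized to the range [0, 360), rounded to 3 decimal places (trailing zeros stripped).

Executing turtle program step by step:
Start: pos=(4,-4), heading=225, pen down
PU: pen up
RT 90: heading 225 -> 135
BK 13.7: (4,-4) -> (13.687,-13.687) [heading=135, move]
FD 13.7: (13.687,-13.687) -> (4,-4) [heading=135, move]
FD 3.9: (4,-4) -> (1.242,-1.242) [heading=135, move]
LT 180: heading 135 -> 315
FD 1.8: (1.242,-1.242) -> (2.515,-2.515) [heading=315, move]
LT 270: heading 315 -> 225
RT 182: heading 225 -> 43
LT 90: heading 43 -> 133
RT 65: heading 133 -> 68
LT 270: heading 68 -> 338
BK 7.4: (2.515,-2.515) -> (-4.346,0.257) [heading=338, move]
LT 180: heading 338 -> 158
Final: pos=(-4.346,0.257), heading=158, 0 segment(s) drawn

Answer: 158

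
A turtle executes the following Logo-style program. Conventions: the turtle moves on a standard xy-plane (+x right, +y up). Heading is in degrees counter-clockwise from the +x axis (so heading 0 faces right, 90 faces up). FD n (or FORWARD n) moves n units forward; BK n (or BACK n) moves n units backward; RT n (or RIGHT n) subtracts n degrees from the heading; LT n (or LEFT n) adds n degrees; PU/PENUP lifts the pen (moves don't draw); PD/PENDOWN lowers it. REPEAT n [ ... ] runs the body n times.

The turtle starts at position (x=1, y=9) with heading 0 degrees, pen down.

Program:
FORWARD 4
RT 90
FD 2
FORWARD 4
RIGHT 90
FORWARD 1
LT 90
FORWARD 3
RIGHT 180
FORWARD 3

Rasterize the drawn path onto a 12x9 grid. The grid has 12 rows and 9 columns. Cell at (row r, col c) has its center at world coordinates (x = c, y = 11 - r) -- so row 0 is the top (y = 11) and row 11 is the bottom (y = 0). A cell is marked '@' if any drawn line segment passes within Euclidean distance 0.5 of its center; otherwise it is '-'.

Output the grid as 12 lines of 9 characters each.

Answer: ---------
---------
-@@@@@---
-----@---
-----@---
-----@---
-----@---
-----@---
----@@---
----@----
----@----
----@----

Derivation:
Segment 0: (1,9) -> (5,9)
Segment 1: (5,9) -> (5,7)
Segment 2: (5,7) -> (5,3)
Segment 3: (5,3) -> (4,3)
Segment 4: (4,3) -> (4,0)
Segment 5: (4,0) -> (4,3)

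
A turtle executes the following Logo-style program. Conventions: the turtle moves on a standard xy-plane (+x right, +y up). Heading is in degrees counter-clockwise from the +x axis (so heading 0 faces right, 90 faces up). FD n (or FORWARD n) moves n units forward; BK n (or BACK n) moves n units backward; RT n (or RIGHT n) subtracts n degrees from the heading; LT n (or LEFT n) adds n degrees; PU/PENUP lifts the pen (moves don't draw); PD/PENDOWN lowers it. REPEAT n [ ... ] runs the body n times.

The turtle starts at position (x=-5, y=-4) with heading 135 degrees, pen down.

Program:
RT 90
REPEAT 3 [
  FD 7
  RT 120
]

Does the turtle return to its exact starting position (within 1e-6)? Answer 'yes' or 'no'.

Executing turtle program step by step:
Start: pos=(-5,-4), heading=135, pen down
RT 90: heading 135 -> 45
REPEAT 3 [
  -- iteration 1/3 --
  FD 7: (-5,-4) -> (-0.05,0.95) [heading=45, draw]
  RT 120: heading 45 -> 285
  -- iteration 2/3 --
  FD 7: (-0.05,0.95) -> (1.761,-5.812) [heading=285, draw]
  RT 120: heading 285 -> 165
  -- iteration 3/3 --
  FD 7: (1.761,-5.812) -> (-5,-4) [heading=165, draw]
  RT 120: heading 165 -> 45
]
Final: pos=(-5,-4), heading=45, 3 segment(s) drawn

Start position: (-5, -4)
Final position: (-5, -4)
Distance = 0; < 1e-6 -> CLOSED

Answer: yes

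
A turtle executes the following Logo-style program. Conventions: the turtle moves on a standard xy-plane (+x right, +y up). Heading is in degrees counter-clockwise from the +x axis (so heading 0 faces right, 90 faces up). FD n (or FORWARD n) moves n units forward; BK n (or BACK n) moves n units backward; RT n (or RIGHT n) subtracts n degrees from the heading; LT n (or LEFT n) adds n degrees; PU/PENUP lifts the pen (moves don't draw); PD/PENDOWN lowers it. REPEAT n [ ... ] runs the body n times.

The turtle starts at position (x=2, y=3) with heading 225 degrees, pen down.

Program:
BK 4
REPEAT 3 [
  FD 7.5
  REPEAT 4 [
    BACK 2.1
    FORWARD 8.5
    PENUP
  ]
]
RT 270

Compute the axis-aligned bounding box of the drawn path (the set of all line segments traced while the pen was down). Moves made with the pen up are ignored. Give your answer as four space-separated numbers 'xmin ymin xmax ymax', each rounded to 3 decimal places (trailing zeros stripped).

Answer: -5 -4 4.828 5.828

Derivation:
Executing turtle program step by step:
Start: pos=(2,3), heading=225, pen down
BK 4: (2,3) -> (4.828,5.828) [heading=225, draw]
REPEAT 3 [
  -- iteration 1/3 --
  FD 7.5: (4.828,5.828) -> (-0.475,0.525) [heading=225, draw]
  REPEAT 4 [
    -- iteration 1/4 --
    BK 2.1: (-0.475,0.525) -> (1.01,2.01) [heading=225, draw]
    FD 8.5: (1.01,2.01) -> (-5,-4) [heading=225, draw]
    PU: pen up
    -- iteration 2/4 --
    BK 2.1: (-5,-4) -> (-3.515,-2.515) [heading=225, move]
    FD 8.5: (-3.515,-2.515) -> (-9.526,-8.526) [heading=225, move]
    PU: pen up
    -- iteration 3/4 --
    BK 2.1: (-9.526,-8.526) -> (-8.041,-7.041) [heading=225, move]
    FD 8.5: (-8.041,-7.041) -> (-14.051,-13.051) [heading=225, move]
    PU: pen up
    -- iteration 4/4 --
    BK 2.1: (-14.051,-13.051) -> (-12.566,-11.566) [heading=225, move]
    FD 8.5: (-12.566,-11.566) -> (-18.577,-17.577) [heading=225, move]
    PU: pen up
  ]
  -- iteration 2/3 --
  FD 7.5: (-18.577,-17.577) -> (-23.88,-22.88) [heading=225, move]
  REPEAT 4 [
    -- iteration 1/4 --
    BK 2.1: (-23.88,-22.88) -> (-22.395,-21.395) [heading=225, move]
    FD 8.5: (-22.395,-21.395) -> (-28.406,-27.406) [heading=225, move]
    PU: pen up
    -- iteration 2/4 --
    BK 2.1: (-28.406,-27.406) -> (-26.921,-25.921) [heading=225, move]
    FD 8.5: (-26.921,-25.921) -> (-32.931,-31.931) [heading=225, move]
    PU: pen up
    -- iteration 3/4 --
    BK 2.1: (-32.931,-31.931) -> (-31.446,-30.446) [heading=225, move]
    FD 8.5: (-31.446,-30.446) -> (-37.457,-36.457) [heading=225, move]
    PU: pen up
    -- iteration 4/4 --
    BK 2.1: (-37.457,-36.457) -> (-35.972,-34.972) [heading=225, move]
    FD 8.5: (-35.972,-34.972) -> (-41.982,-40.982) [heading=225, move]
    PU: pen up
  ]
  -- iteration 3/3 --
  FD 7.5: (-41.982,-40.982) -> (-47.285,-46.285) [heading=225, move]
  REPEAT 4 [
    -- iteration 1/4 --
    BK 2.1: (-47.285,-46.285) -> (-45.8,-44.8) [heading=225, move]
    FD 8.5: (-45.8,-44.8) -> (-51.811,-50.811) [heading=225, move]
    PU: pen up
    -- iteration 2/4 --
    BK 2.1: (-51.811,-50.811) -> (-50.326,-49.326) [heading=225, move]
    FD 8.5: (-50.326,-49.326) -> (-56.336,-55.336) [heading=225, move]
    PU: pen up
    -- iteration 3/4 --
    BK 2.1: (-56.336,-55.336) -> (-54.851,-53.851) [heading=225, move]
    FD 8.5: (-54.851,-53.851) -> (-60.862,-59.862) [heading=225, move]
    PU: pen up
    -- iteration 4/4 --
    BK 2.1: (-60.862,-59.862) -> (-59.377,-58.377) [heading=225, move]
    FD 8.5: (-59.377,-58.377) -> (-65.387,-64.387) [heading=225, move]
    PU: pen up
  ]
]
RT 270: heading 225 -> 315
Final: pos=(-65.387,-64.387), heading=315, 4 segment(s) drawn

Segment endpoints: x in {-5, -0.475, 1.01, 2, 4.828}, y in {-4, 0.525, 2.01, 3, 5.828}
xmin=-5, ymin=-4, xmax=4.828, ymax=5.828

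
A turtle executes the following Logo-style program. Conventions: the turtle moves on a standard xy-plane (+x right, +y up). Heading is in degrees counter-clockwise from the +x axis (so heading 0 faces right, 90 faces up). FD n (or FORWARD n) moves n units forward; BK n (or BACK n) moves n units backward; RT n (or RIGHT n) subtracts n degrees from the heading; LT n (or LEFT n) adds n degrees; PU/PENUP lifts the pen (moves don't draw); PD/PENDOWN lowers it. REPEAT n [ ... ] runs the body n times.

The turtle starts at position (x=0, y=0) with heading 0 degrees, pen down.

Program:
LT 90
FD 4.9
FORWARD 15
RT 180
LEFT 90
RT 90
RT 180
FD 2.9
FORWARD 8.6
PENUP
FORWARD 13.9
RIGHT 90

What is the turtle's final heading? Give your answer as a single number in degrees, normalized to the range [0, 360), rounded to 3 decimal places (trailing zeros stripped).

Executing turtle program step by step:
Start: pos=(0,0), heading=0, pen down
LT 90: heading 0 -> 90
FD 4.9: (0,0) -> (0,4.9) [heading=90, draw]
FD 15: (0,4.9) -> (0,19.9) [heading=90, draw]
RT 180: heading 90 -> 270
LT 90: heading 270 -> 0
RT 90: heading 0 -> 270
RT 180: heading 270 -> 90
FD 2.9: (0,19.9) -> (0,22.8) [heading=90, draw]
FD 8.6: (0,22.8) -> (0,31.4) [heading=90, draw]
PU: pen up
FD 13.9: (0,31.4) -> (0,45.3) [heading=90, move]
RT 90: heading 90 -> 0
Final: pos=(0,45.3), heading=0, 4 segment(s) drawn

Answer: 0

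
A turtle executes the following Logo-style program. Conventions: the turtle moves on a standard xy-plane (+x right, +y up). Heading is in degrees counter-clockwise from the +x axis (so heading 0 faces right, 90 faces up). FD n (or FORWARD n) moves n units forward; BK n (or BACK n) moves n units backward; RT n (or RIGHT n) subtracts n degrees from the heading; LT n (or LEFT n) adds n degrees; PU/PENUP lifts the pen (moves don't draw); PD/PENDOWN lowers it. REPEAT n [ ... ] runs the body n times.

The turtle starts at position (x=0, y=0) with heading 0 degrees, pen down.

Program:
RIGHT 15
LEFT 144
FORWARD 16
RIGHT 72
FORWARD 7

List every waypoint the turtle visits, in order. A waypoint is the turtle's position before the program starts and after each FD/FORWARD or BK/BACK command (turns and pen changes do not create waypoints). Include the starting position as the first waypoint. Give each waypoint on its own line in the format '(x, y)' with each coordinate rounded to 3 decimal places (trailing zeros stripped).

Answer: (0, 0)
(-10.069, 12.434)
(-6.257, 18.305)

Derivation:
Executing turtle program step by step:
Start: pos=(0,0), heading=0, pen down
RT 15: heading 0 -> 345
LT 144: heading 345 -> 129
FD 16: (0,0) -> (-10.069,12.434) [heading=129, draw]
RT 72: heading 129 -> 57
FD 7: (-10.069,12.434) -> (-6.257,18.305) [heading=57, draw]
Final: pos=(-6.257,18.305), heading=57, 2 segment(s) drawn
Waypoints (3 total):
(0, 0)
(-10.069, 12.434)
(-6.257, 18.305)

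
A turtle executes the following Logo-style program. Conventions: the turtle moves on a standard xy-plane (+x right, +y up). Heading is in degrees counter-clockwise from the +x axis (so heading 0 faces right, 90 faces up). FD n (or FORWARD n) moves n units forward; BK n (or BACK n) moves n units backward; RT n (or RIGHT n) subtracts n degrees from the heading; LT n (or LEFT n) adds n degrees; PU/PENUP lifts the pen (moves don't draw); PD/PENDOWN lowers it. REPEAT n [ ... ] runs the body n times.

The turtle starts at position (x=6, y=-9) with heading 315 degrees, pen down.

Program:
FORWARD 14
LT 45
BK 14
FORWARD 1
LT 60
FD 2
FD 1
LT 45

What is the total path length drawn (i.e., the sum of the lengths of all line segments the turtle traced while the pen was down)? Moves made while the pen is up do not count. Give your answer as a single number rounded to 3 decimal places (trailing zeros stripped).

Executing turtle program step by step:
Start: pos=(6,-9), heading=315, pen down
FD 14: (6,-9) -> (15.899,-18.899) [heading=315, draw]
LT 45: heading 315 -> 0
BK 14: (15.899,-18.899) -> (1.899,-18.899) [heading=0, draw]
FD 1: (1.899,-18.899) -> (2.899,-18.899) [heading=0, draw]
LT 60: heading 0 -> 60
FD 2: (2.899,-18.899) -> (3.899,-17.167) [heading=60, draw]
FD 1: (3.899,-17.167) -> (4.399,-16.301) [heading=60, draw]
LT 45: heading 60 -> 105
Final: pos=(4.399,-16.301), heading=105, 5 segment(s) drawn

Segment lengths:
  seg 1: (6,-9) -> (15.899,-18.899), length = 14
  seg 2: (15.899,-18.899) -> (1.899,-18.899), length = 14
  seg 3: (1.899,-18.899) -> (2.899,-18.899), length = 1
  seg 4: (2.899,-18.899) -> (3.899,-17.167), length = 2
  seg 5: (3.899,-17.167) -> (4.399,-16.301), length = 1
Total = 32

Answer: 32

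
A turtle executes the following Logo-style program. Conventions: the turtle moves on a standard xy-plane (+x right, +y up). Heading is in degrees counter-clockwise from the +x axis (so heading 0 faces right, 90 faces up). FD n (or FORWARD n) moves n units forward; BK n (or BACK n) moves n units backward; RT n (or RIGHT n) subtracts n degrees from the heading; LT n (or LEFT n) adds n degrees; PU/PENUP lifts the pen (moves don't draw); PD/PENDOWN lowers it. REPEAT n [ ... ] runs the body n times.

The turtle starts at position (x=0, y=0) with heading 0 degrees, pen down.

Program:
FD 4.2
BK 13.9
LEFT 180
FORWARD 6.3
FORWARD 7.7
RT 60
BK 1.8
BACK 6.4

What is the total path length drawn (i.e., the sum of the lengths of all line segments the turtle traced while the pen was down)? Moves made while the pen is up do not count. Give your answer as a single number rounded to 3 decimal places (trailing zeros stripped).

Answer: 40.3

Derivation:
Executing turtle program step by step:
Start: pos=(0,0), heading=0, pen down
FD 4.2: (0,0) -> (4.2,0) [heading=0, draw]
BK 13.9: (4.2,0) -> (-9.7,0) [heading=0, draw]
LT 180: heading 0 -> 180
FD 6.3: (-9.7,0) -> (-16,0) [heading=180, draw]
FD 7.7: (-16,0) -> (-23.7,0) [heading=180, draw]
RT 60: heading 180 -> 120
BK 1.8: (-23.7,0) -> (-22.8,-1.559) [heading=120, draw]
BK 6.4: (-22.8,-1.559) -> (-19.6,-7.101) [heading=120, draw]
Final: pos=(-19.6,-7.101), heading=120, 6 segment(s) drawn

Segment lengths:
  seg 1: (0,0) -> (4.2,0), length = 4.2
  seg 2: (4.2,0) -> (-9.7,0), length = 13.9
  seg 3: (-9.7,0) -> (-16,0), length = 6.3
  seg 4: (-16,0) -> (-23.7,0), length = 7.7
  seg 5: (-23.7,0) -> (-22.8,-1.559), length = 1.8
  seg 6: (-22.8,-1.559) -> (-19.6,-7.101), length = 6.4
Total = 40.3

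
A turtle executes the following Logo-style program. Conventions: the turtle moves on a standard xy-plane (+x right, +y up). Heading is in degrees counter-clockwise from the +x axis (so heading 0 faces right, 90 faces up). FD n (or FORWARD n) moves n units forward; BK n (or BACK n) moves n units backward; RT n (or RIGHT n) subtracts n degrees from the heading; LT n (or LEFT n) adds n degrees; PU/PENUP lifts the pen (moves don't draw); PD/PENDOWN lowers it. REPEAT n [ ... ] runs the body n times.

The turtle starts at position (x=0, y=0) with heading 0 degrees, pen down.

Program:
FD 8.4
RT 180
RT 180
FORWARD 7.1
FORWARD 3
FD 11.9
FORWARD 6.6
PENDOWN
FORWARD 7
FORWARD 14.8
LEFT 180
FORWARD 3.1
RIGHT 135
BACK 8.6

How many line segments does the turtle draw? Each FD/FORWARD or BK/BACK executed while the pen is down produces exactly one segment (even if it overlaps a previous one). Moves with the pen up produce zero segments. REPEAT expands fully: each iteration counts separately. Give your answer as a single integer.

Executing turtle program step by step:
Start: pos=(0,0), heading=0, pen down
FD 8.4: (0,0) -> (8.4,0) [heading=0, draw]
RT 180: heading 0 -> 180
RT 180: heading 180 -> 0
FD 7.1: (8.4,0) -> (15.5,0) [heading=0, draw]
FD 3: (15.5,0) -> (18.5,0) [heading=0, draw]
FD 11.9: (18.5,0) -> (30.4,0) [heading=0, draw]
FD 6.6: (30.4,0) -> (37,0) [heading=0, draw]
PD: pen down
FD 7: (37,0) -> (44,0) [heading=0, draw]
FD 14.8: (44,0) -> (58.8,0) [heading=0, draw]
LT 180: heading 0 -> 180
FD 3.1: (58.8,0) -> (55.7,0) [heading=180, draw]
RT 135: heading 180 -> 45
BK 8.6: (55.7,0) -> (49.619,-6.081) [heading=45, draw]
Final: pos=(49.619,-6.081), heading=45, 9 segment(s) drawn
Segments drawn: 9

Answer: 9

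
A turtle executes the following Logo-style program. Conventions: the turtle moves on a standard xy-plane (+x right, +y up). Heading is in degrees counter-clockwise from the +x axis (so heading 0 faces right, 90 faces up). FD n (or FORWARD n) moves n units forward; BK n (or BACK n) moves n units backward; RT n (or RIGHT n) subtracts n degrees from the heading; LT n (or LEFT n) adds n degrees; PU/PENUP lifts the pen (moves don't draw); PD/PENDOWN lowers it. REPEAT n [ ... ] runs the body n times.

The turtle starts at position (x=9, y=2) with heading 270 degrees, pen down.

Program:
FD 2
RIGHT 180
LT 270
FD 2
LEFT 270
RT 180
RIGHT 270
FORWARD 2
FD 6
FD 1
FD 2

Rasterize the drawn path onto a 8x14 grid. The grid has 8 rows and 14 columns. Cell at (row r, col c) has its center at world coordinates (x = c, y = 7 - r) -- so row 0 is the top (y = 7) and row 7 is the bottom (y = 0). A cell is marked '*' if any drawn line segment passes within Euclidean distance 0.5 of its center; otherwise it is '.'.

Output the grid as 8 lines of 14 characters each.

Segment 0: (9,2) -> (9,0)
Segment 1: (9,0) -> (11,-0)
Segment 2: (11,-0) -> (9,-0)
Segment 3: (9,-0) -> (3,0)
Segment 4: (3,0) -> (2,0)
Segment 5: (2,0) -> (0,0)

Answer: ..............
..............
..............
..............
..............
.........*....
.........*....
************..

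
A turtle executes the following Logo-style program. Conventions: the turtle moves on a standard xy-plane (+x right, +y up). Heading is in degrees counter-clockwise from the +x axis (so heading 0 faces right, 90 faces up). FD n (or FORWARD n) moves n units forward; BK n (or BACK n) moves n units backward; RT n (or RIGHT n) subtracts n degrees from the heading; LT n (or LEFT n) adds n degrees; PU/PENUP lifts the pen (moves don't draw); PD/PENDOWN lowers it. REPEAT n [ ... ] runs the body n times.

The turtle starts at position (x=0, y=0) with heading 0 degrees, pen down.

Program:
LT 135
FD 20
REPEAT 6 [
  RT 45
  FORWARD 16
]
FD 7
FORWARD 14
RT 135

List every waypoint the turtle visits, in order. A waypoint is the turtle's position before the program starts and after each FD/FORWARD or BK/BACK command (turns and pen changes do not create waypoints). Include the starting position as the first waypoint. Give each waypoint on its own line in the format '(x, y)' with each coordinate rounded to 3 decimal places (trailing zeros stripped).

Answer: (0, 0)
(-14.142, 14.142)
(-14.142, 30.142)
(-2.828, 41.456)
(13.172, 41.456)
(24.485, 30.142)
(24.485, 14.142)
(13.172, 2.828)
(8.222, -2.121)
(-1.678, -12.021)

Derivation:
Executing turtle program step by step:
Start: pos=(0,0), heading=0, pen down
LT 135: heading 0 -> 135
FD 20: (0,0) -> (-14.142,14.142) [heading=135, draw]
REPEAT 6 [
  -- iteration 1/6 --
  RT 45: heading 135 -> 90
  FD 16: (-14.142,14.142) -> (-14.142,30.142) [heading=90, draw]
  -- iteration 2/6 --
  RT 45: heading 90 -> 45
  FD 16: (-14.142,30.142) -> (-2.828,41.456) [heading=45, draw]
  -- iteration 3/6 --
  RT 45: heading 45 -> 0
  FD 16: (-2.828,41.456) -> (13.172,41.456) [heading=0, draw]
  -- iteration 4/6 --
  RT 45: heading 0 -> 315
  FD 16: (13.172,41.456) -> (24.485,30.142) [heading=315, draw]
  -- iteration 5/6 --
  RT 45: heading 315 -> 270
  FD 16: (24.485,30.142) -> (24.485,14.142) [heading=270, draw]
  -- iteration 6/6 --
  RT 45: heading 270 -> 225
  FD 16: (24.485,14.142) -> (13.172,2.828) [heading=225, draw]
]
FD 7: (13.172,2.828) -> (8.222,-2.121) [heading=225, draw]
FD 14: (8.222,-2.121) -> (-1.678,-12.021) [heading=225, draw]
RT 135: heading 225 -> 90
Final: pos=(-1.678,-12.021), heading=90, 9 segment(s) drawn
Waypoints (10 total):
(0, 0)
(-14.142, 14.142)
(-14.142, 30.142)
(-2.828, 41.456)
(13.172, 41.456)
(24.485, 30.142)
(24.485, 14.142)
(13.172, 2.828)
(8.222, -2.121)
(-1.678, -12.021)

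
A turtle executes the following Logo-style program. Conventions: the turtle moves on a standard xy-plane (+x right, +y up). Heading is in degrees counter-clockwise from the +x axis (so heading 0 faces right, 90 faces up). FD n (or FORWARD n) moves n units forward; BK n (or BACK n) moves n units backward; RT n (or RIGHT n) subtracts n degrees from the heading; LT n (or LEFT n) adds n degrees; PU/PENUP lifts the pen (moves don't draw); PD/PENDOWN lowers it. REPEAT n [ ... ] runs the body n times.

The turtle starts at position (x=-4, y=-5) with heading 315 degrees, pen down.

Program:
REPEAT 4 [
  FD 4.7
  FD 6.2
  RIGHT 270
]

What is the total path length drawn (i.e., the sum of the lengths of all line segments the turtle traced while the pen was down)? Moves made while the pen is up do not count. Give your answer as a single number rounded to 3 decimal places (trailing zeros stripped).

Executing turtle program step by step:
Start: pos=(-4,-5), heading=315, pen down
REPEAT 4 [
  -- iteration 1/4 --
  FD 4.7: (-4,-5) -> (-0.677,-8.323) [heading=315, draw]
  FD 6.2: (-0.677,-8.323) -> (3.707,-12.707) [heading=315, draw]
  RT 270: heading 315 -> 45
  -- iteration 2/4 --
  FD 4.7: (3.707,-12.707) -> (7.031,-9.384) [heading=45, draw]
  FD 6.2: (7.031,-9.384) -> (11.415,-5) [heading=45, draw]
  RT 270: heading 45 -> 135
  -- iteration 3/4 --
  FD 4.7: (11.415,-5) -> (8.092,-1.677) [heading=135, draw]
  FD 6.2: (8.092,-1.677) -> (3.707,2.707) [heading=135, draw]
  RT 270: heading 135 -> 225
  -- iteration 4/4 --
  FD 4.7: (3.707,2.707) -> (0.384,-0.616) [heading=225, draw]
  FD 6.2: (0.384,-0.616) -> (-4,-5) [heading=225, draw]
  RT 270: heading 225 -> 315
]
Final: pos=(-4,-5), heading=315, 8 segment(s) drawn

Segment lengths:
  seg 1: (-4,-5) -> (-0.677,-8.323), length = 4.7
  seg 2: (-0.677,-8.323) -> (3.707,-12.707), length = 6.2
  seg 3: (3.707,-12.707) -> (7.031,-9.384), length = 4.7
  seg 4: (7.031,-9.384) -> (11.415,-5), length = 6.2
  seg 5: (11.415,-5) -> (8.092,-1.677), length = 4.7
  seg 6: (8.092,-1.677) -> (3.707,2.707), length = 6.2
  seg 7: (3.707,2.707) -> (0.384,-0.616), length = 4.7
  seg 8: (0.384,-0.616) -> (-4,-5), length = 6.2
Total = 43.6

Answer: 43.6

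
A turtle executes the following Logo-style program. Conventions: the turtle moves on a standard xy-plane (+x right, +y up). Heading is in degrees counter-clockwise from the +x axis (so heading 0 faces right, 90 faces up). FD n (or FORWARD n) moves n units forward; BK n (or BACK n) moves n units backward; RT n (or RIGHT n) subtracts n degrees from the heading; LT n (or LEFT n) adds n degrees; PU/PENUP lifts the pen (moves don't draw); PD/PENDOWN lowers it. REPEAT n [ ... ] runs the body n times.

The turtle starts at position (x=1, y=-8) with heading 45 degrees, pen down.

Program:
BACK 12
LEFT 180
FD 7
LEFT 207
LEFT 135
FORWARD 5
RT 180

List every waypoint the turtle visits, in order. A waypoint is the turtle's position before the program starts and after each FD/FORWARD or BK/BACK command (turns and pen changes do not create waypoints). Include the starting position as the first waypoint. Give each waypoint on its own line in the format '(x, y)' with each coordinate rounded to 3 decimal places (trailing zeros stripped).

Answer: (1, -8)
(-7.485, -16.485)
(-12.435, -21.435)
(-16.89, -23.705)

Derivation:
Executing turtle program step by step:
Start: pos=(1,-8), heading=45, pen down
BK 12: (1,-8) -> (-7.485,-16.485) [heading=45, draw]
LT 180: heading 45 -> 225
FD 7: (-7.485,-16.485) -> (-12.435,-21.435) [heading=225, draw]
LT 207: heading 225 -> 72
LT 135: heading 72 -> 207
FD 5: (-12.435,-21.435) -> (-16.89,-23.705) [heading=207, draw]
RT 180: heading 207 -> 27
Final: pos=(-16.89,-23.705), heading=27, 3 segment(s) drawn
Waypoints (4 total):
(1, -8)
(-7.485, -16.485)
(-12.435, -21.435)
(-16.89, -23.705)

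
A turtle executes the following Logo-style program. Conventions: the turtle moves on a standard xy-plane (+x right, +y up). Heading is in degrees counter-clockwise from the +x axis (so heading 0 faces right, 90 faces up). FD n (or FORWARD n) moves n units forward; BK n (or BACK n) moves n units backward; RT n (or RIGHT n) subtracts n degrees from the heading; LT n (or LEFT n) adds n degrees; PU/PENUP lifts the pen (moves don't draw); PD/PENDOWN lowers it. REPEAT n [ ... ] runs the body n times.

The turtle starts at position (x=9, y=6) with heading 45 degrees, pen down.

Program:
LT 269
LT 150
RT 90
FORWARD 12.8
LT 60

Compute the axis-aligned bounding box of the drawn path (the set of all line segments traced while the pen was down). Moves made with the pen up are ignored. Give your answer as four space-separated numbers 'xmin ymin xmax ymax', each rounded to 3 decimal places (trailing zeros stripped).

Executing turtle program step by step:
Start: pos=(9,6), heading=45, pen down
LT 269: heading 45 -> 314
LT 150: heading 314 -> 104
RT 90: heading 104 -> 14
FD 12.8: (9,6) -> (21.42,9.097) [heading=14, draw]
LT 60: heading 14 -> 74
Final: pos=(21.42,9.097), heading=74, 1 segment(s) drawn

Segment endpoints: x in {9, 21.42}, y in {6, 9.097}
xmin=9, ymin=6, xmax=21.42, ymax=9.097

Answer: 9 6 21.42 9.097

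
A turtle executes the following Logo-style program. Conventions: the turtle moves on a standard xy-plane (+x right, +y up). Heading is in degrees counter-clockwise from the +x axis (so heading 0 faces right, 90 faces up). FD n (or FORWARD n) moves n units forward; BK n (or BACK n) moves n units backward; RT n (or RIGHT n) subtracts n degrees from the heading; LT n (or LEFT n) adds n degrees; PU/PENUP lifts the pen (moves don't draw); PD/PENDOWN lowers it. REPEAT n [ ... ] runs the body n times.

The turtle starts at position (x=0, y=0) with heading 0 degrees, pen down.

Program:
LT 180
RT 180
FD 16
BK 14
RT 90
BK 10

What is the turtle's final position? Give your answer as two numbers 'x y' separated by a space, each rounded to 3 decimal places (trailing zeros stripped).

Executing turtle program step by step:
Start: pos=(0,0), heading=0, pen down
LT 180: heading 0 -> 180
RT 180: heading 180 -> 0
FD 16: (0,0) -> (16,0) [heading=0, draw]
BK 14: (16,0) -> (2,0) [heading=0, draw]
RT 90: heading 0 -> 270
BK 10: (2,0) -> (2,10) [heading=270, draw]
Final: pos=(2,10), heading=270, 3 segment(s) drawn

Answer: 2 10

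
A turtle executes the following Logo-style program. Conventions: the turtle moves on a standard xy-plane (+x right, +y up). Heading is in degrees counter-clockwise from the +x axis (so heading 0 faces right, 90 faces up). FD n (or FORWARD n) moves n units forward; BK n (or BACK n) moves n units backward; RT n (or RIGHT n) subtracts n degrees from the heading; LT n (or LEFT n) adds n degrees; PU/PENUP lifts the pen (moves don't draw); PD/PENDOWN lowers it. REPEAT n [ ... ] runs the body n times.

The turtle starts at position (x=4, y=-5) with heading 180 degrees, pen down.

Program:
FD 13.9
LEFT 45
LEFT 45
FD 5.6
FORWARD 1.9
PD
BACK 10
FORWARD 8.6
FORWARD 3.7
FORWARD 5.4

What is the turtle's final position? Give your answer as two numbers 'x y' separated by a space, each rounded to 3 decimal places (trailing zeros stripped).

Executing turtle program step by step:
Start: pos=(4,-5), heading=180, pen down
FD 13.9: (4,-5) -> (-9.9,-5) [heading=180, draw]
LT 45: heading 180 -> 225
LT 45: heading 225 -> 270
FD 5.6: (-9.9,-5) -> (-9.9,-10.6) [heading=270, draw]
FD 1.9: (-9.9,-10.6) -> (-9.9,-12.5) [heading=270, draw]
PD: pen down
BK 10: (-9.9,-12.5) -> (-9.9,-2.5) [heading=270, draw]
FD 8.6: (-9.9,-2.5) -> (-9.9,-11.1) [heading=270, draw]
FD 3.7: (-9.9,-11.1) -> (-9.9,-14.8) [heading=270, draw]
FD 5.4: (-9.9,-14.8) -> (-9.9,-20.2) [heading=270, draw]
Final: pos=(-9.9,-20.2), heading=270, 7 segment(s) drawn

Answer: -9.9 -20.2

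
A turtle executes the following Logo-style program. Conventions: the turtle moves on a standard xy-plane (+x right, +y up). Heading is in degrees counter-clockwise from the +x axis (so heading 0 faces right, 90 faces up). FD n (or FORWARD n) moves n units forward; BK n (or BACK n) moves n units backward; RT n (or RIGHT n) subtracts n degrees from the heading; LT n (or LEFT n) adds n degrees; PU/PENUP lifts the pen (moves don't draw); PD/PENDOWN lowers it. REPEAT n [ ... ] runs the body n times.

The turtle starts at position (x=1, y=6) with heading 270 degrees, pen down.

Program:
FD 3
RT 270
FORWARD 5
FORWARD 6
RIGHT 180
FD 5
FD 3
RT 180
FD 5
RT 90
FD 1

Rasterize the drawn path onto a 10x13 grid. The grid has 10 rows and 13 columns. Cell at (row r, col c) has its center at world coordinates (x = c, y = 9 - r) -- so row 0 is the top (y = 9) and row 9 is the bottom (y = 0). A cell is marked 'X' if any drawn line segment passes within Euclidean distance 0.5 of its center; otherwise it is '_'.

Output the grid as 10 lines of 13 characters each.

Segment 0: (1,6) -> (1,3)
Segment 1: (1,3) -> (6,3)
Segment 2: (6,3) -> (12,3)
Segment 3: (12,3) -> (7,3)
Segment 4: (7,3) -> (4,3)
Segment 5: (4,3) -> (9,3)
Segment 6: (9,3) -> (9,2)

Answer: _____________
_____________
_____________
_X___________
_X___________
_X___________
_XXXXXXXXXXXX
_________X___
_____________
_____________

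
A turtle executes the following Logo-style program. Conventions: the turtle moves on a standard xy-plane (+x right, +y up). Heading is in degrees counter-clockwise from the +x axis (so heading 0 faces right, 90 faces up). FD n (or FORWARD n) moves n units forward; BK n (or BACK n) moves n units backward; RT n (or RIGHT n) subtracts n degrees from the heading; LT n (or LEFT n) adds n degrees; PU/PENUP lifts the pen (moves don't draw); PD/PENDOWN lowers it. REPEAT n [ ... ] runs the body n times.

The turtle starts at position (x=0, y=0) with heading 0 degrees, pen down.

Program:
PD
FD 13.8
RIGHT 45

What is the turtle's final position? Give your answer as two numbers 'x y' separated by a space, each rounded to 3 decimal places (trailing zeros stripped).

Executing turtle program step by step:
Start: pos=(0,0), heading=0, pen down
PD: pen down
FD 13.8: (0,0) -> (13.8,0) [heading=0, draw]
RT 45: heading 0 -> 315
Final: pos=(13.8,0), heading=315, 1 segment(s) drawn

Answer: 13.8 0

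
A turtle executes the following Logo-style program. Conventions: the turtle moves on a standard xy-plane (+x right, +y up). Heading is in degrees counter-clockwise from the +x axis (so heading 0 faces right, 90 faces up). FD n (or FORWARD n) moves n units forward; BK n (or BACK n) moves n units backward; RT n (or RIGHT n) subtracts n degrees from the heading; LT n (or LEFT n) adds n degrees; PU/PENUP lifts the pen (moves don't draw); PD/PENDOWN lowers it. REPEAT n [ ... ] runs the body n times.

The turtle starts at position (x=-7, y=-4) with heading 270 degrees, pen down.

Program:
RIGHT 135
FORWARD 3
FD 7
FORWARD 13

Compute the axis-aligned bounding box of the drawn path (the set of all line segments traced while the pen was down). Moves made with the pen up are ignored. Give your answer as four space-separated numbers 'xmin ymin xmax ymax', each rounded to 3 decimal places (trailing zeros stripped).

Executing turtle program step by step:
Start: pos=(-7,-4), heading=270, pen down
RT 135: heading 270 -> 135
FD 3: (-7,-4) -> (-9.121,-1.879) [heading=135, draw]
FD 7: (-9.121,-1.879) -> (-14.071,3.071) [heading=135, draw]
FD 13: (-14.071,3.071) -> (-23.263,12.263) [heading=135, draw]
Final: pos=(-23.263,12.263), heading=135, 3 segment(s) drawn

Segment endpoints: x in {-23.263, -14.071, -9.121, -7}, y in {-4, -1.879, 3.071, 12.263}
xmin=-23.263, ymin=-4, xmax=-7, ymax=12.263

Answer: -23.263 -4 -7 12.263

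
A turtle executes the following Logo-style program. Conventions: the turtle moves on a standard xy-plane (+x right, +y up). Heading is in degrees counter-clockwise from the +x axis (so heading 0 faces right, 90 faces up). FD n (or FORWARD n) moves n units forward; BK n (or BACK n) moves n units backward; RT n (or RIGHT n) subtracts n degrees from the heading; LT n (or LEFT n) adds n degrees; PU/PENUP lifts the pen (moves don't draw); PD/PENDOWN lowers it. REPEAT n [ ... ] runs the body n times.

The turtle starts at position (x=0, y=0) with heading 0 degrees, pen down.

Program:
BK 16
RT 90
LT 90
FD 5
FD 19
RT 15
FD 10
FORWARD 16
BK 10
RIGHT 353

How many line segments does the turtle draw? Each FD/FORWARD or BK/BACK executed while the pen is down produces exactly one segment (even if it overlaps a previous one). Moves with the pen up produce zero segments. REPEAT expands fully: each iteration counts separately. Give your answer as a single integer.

Executing turtle program step by step:
Start: pos=(0,0), heading=0, pen down
BK 16: (0,0) -> (-16,0) [heading=0, draw]
RT 90: heading 0 -> 270
LT 90: heading 270 -> 0
FD 5: (-16,0) -> (-11,0) [heading=0, draw]
FD 19: (-11,0) -> (8,0) [heading=0, draw]
RT 15: heading 0 -> 345
FD 10: (8,0) -> (17.659,-2.588) [heading=345, draw]
FD 16: (17.659,-2.588) -> (33.114,-6.729) [heading=345, draw]
BK 10: (33.114,-6.729) -> (23.455,-4.141) [heading=345, draw]
RT 353: heading 345 -> 352
Final: pos=(23.455,-4.141), heading=352, 6 segment(s) drawn
Segments drawn: 6

Answer: 6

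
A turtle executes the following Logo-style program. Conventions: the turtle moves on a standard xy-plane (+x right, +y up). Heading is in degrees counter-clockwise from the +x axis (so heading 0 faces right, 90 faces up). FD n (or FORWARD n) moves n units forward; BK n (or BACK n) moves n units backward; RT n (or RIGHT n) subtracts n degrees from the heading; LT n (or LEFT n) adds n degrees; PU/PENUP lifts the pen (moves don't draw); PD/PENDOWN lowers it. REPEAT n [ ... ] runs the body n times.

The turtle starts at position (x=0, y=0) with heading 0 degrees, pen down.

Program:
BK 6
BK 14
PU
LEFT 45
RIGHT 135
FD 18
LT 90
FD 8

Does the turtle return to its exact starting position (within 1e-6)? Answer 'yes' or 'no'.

Executing turtle program step by step:
Start: pos=(0,0), heading=0, pen down
BK 6: (0,0) -> (-6,0) [heading=0, draw]
BK 14: (-6,0) -> (-20,0) [heading=0, draw]
PU: pen up
LT 45: heading 0 -> 45
RT 135: heading 45 -> 270
FD 18: (-20,0) -> (-20,-18) [heading=270, move]
LT 90: heading 270 -> 0
FD 8: (-20,-18) -> (-12,-18) [heading=0, move]
Final: pos=(-12,-18), heading=0, 2 segment(s) drawn

Start position: (0, 0)
Final position: (-12, -18)
Distance = 21.633; >= 1e-6 -> NOT closed

Answer: no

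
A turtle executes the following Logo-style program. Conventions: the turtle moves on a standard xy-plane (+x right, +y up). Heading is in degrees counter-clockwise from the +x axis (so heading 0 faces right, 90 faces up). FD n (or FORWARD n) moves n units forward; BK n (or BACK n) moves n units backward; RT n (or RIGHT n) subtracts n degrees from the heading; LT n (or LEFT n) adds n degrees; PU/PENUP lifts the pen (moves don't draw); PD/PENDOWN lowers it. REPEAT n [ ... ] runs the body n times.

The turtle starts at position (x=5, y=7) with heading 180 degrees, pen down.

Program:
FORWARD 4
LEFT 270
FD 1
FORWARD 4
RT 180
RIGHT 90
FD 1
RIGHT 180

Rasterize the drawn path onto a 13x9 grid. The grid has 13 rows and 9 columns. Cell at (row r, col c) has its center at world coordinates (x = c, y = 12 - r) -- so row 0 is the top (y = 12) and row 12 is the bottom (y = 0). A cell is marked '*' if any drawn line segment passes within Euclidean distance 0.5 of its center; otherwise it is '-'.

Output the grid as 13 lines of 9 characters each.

Segment 0: (5,7) -> (1,7)
Segment 1: (1,7) -> (1,8)
Segment 2: (1,8) -> (1,12)
Segment 3: (1,12) -> (0,12)

Answer: **-------
-*-------
-*-------
-*-------
-*-------
-*****---
---------
---------
---------
---------
---------
---------
---------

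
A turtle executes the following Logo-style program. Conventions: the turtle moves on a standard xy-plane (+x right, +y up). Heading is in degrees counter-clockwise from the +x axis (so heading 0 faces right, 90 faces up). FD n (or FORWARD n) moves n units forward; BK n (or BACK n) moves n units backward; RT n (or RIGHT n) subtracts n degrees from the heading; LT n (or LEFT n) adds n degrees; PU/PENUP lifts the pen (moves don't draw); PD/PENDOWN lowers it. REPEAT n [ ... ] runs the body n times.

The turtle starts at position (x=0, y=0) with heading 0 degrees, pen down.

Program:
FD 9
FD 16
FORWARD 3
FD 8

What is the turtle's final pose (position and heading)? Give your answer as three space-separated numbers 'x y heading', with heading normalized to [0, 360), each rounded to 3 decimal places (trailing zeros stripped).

Answer: 36 0 0

Derivation:
Executing turtle program step by step:
Start: pos=(0,0), heading=0, pen down
FD 9: (0,0) -> (9,0) [heading=0, draw]
FD 16: (9,0) -> (25,0) [heading=0, draw]
FD 3: (25,0) -> (28,0) [heading=0, draw]
FD 8: (28,0) -> (36,0) [heading=0, draw]
Final: pos=(36,0), heading=0, 4 segment(s) drawn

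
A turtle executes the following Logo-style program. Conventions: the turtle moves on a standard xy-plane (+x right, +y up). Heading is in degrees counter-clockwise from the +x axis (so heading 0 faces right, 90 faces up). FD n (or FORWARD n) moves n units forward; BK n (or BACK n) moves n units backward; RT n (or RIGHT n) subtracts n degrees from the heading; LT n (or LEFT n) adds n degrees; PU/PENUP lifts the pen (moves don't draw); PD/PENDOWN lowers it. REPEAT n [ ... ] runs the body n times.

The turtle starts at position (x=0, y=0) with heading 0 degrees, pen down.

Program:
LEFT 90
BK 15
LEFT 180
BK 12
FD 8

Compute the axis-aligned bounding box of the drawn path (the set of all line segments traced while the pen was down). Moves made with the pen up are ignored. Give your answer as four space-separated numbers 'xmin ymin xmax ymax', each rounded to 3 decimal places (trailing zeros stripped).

Executing turtle program step by step:
Start: pos=(0,0), heading=0, pen down
LT 90: heading 0 -> 90
BK 15: (0,0) -> (0,-15) [heading=90, draw]
LT 180: heading 90 -> 270
BK 12: (0,-15) -> (0,-3) [heading=270, draw]
FD 8: (0,-3) -> (0,-11) [heading=270, draw]
Final: pos=(0,-11), heading=270, 3 segment(s) drawn

Segment endpoints: x in {0, 0, 0, 0}, y in {-15, -11, -3, 0}
xmin=0, ymin=-15, xmax=0, ymax=0

Answer: 0 -15 0 0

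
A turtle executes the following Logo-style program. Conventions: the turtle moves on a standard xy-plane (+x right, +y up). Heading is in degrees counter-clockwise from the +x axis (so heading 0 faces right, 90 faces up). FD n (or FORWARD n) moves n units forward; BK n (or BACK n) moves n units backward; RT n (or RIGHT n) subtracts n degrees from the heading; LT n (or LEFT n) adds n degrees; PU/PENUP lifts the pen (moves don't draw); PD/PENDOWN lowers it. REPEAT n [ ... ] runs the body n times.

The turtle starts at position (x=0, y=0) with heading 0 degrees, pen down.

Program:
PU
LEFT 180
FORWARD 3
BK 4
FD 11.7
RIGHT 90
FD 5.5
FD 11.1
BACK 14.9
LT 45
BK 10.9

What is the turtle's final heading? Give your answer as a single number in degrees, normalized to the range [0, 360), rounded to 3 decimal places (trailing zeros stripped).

Answer: 135

Derivation:
Executing turtle program step by step:
Start: pos=(0,0), heading=0, pen down
PU: pen up
LT 180: heading 0 -> 180
FD 3: (0,0) -> (-3,0) [heading=180, move]
BK 4: (-3,0) -> (1,0) [heading=180, move]
FD 11.7: (1,0) -> (-10.7,0) [heading=180, move]
RT 90: heading 180 -> 90
FD 5.5: (-10.7,0) -> (-10.7,5.5) [heading=90, move]
FD 11.1: (-10.7,5.5) -> (-10.7,16.6) [heading=90, move]
BK 14.9: (-10.7,16.6) -> (-10.7,1.7) [heading=90, move]
LT 45: heading 90 -> 135
BK 10.9: (-10.7,1.7) -> (-2.993,-6.007) [heading=135, move]
Final: pos=(-2.993,-6.007), heading=135, 0 segment(s) drawn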